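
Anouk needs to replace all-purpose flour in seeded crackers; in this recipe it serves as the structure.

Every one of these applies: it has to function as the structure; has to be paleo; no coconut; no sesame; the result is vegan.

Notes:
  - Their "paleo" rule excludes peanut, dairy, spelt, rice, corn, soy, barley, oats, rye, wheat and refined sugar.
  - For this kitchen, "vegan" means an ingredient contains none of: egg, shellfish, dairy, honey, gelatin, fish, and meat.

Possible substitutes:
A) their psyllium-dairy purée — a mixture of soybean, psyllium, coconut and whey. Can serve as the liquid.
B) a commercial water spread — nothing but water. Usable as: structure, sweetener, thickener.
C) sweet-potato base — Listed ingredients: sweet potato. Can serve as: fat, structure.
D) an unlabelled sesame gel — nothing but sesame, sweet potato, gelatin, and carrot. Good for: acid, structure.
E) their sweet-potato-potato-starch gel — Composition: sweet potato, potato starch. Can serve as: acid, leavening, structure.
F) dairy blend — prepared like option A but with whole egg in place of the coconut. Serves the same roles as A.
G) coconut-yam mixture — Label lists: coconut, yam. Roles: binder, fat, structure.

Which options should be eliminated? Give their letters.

A, D, F, G

A: not usable as a structure; has whey, so not paleo (and 2 more) — out
B: only water; none excluded — keep
C: only sweet potato; none excluded — valid
D: has gelatin, so not vegan; has sesame, so not sesame-free — no
E: works as a structure, paleo, vegan — OK
F: not usable as a structure; has whey, so not paleo (and 1 more) — no
G: has coconut, so not coconut-free — reject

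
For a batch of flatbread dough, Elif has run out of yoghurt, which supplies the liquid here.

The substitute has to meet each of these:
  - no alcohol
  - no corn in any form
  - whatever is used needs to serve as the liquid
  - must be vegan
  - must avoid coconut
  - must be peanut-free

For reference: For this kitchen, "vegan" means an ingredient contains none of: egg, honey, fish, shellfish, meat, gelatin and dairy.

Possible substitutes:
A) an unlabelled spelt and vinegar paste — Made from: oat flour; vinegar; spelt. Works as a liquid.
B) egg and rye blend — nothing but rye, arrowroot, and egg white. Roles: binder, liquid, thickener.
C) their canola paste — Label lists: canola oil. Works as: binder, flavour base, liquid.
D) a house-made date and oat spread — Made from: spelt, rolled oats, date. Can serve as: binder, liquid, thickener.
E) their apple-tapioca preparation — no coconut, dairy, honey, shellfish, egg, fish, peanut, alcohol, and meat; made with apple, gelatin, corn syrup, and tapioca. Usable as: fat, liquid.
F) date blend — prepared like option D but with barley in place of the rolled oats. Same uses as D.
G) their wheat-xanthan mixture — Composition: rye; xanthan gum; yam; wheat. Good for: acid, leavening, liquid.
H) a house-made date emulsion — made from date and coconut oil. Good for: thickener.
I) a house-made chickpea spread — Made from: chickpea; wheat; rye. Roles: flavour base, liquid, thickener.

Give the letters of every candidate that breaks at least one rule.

B, E, H

A: only oat flour, spelt and vinegar; none excluded — keep
B: has egg white, so not vegan — reject
C: only canola oil; none excluded — valid
D: only rolled oats, spelt and date; none excluded — OK
E: has gelatin, so not vegan; has corn syrup, so not corn-free — reject
F: every rule checks out — keep
G: every rule checks out — OK
H: not usable as a liquid; has coconut oil, so not coconut-free — no
I: only rye, wheat and chickpea; none excluded — OK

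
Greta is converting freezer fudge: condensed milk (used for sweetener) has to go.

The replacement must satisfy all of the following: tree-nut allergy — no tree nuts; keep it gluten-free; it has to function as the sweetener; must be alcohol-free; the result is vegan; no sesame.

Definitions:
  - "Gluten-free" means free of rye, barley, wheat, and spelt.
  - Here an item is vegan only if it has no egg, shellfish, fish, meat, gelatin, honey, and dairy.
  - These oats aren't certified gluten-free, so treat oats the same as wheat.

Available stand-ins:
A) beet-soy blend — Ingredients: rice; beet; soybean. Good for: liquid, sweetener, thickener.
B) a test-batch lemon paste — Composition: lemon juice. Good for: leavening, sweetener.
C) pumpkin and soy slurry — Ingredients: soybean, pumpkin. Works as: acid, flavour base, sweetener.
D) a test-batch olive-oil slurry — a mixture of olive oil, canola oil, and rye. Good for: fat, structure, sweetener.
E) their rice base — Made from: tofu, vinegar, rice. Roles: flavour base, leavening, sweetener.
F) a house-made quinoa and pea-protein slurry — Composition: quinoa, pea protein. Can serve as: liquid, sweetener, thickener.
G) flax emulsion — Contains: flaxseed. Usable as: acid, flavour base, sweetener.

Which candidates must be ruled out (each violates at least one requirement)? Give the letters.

D

A: nothing on the exclusion list — keep
B: works as a sweetener, no alcohol, gluten-free — keep
C: works as a sweetener, no sesame, vegan — valid
D: has rye, so not gluten-free — no
E: works as a sweetener, vegan, gluten-free — OK
F: only quinoa and pea protein; none excluded — OK
G: only flaxseed; none excluded — OK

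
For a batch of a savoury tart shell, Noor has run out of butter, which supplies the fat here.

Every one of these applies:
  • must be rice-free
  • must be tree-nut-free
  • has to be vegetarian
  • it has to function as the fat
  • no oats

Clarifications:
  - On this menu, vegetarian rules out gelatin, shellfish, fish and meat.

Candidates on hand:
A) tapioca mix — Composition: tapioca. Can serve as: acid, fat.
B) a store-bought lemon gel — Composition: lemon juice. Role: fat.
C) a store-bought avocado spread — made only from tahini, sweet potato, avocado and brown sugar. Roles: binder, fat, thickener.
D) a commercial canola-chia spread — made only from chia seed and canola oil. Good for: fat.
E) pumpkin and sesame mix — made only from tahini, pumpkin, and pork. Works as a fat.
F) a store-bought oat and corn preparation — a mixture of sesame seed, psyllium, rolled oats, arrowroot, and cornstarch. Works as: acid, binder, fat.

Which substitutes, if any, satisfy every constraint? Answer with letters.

A, B, C, D

A: no rice, no tree nuts — keep
B: nothing on the exclusion list — keep
C: tahini and brown sugar etc. — none of it excluded — OK
D: no rice, vegetarian — keep
E: has pork, so not vegetarian — no
F: has rolled oats, so not oat-free — reject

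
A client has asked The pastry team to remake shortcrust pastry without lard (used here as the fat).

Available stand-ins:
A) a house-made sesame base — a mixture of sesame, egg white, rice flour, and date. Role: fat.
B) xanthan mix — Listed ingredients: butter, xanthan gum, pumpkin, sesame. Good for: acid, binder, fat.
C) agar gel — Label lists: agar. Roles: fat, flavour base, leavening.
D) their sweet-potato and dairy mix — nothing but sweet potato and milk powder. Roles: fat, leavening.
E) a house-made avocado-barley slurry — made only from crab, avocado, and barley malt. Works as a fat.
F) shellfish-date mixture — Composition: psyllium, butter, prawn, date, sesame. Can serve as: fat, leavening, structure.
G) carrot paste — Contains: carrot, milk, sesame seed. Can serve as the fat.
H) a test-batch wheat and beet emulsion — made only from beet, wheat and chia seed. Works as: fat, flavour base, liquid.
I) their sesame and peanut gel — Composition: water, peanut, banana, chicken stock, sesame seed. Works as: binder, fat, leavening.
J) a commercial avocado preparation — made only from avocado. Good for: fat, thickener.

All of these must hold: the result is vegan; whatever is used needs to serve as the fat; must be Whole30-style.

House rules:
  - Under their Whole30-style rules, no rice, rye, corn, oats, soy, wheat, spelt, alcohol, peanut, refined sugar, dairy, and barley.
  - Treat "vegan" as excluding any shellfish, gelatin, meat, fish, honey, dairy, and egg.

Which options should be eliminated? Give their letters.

A, B, D, E, F, G, H, I

A: has rice flour, so not Whole30-style; has egg white, so not vegan — reject
B: has butter, so not Whole30-style; has butter, so not vegan — out
C: Whole30-style, vegan — keep
D: has milk powder, so not Whole30-style; has milk powder, so not vegan — reject
E: has barley malt, so not Whole30-style; has crab, so not vegan — out
F: has butter, so not Whole30-style; has butter, so not vegan — reject
G: has milk, so not Whole30-style; has milk, so not vegan — out
H: has wheat, so not Whole30-style — reject
I: has peanut, so not Whole30-style; has chicken stock, so not vegan — reject
J: works as a fat, Whole30-style, vegan — valid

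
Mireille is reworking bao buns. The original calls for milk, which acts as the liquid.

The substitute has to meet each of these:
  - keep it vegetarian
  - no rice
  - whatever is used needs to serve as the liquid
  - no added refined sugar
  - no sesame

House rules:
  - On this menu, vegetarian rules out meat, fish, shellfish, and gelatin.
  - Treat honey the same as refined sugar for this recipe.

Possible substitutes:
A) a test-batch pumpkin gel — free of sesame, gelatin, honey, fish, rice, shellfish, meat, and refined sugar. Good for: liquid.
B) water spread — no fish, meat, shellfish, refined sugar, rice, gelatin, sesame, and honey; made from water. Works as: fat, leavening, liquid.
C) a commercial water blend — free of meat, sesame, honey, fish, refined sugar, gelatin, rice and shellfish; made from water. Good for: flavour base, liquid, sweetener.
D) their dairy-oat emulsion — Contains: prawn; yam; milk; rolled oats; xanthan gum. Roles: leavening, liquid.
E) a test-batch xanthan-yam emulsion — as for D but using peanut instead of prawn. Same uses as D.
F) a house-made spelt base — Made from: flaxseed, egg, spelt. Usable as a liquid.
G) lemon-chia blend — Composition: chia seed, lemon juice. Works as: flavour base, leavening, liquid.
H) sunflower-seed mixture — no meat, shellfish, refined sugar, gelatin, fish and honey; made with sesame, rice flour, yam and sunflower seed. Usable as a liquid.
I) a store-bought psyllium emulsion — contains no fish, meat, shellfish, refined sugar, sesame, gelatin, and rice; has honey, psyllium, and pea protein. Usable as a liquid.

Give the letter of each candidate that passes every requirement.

A, B, C, E, F, G

A: works as a liquid, no sesame, vegetarian — keep
B: every rule checks out — OK
C: works as a liquid, no sesame, no-added-sugar — keep
D: has prawn, so not vegetarian — reject
E: nothing on the exclusion list — keep
F: only egg, spelt, and flaxseed; none excluded — keep
G: no rice, no sesame — valid
H: has sesame, so not sesame-free; has rice flour, so not rice-free — reject
I: has honey, so not no-added-sugar — no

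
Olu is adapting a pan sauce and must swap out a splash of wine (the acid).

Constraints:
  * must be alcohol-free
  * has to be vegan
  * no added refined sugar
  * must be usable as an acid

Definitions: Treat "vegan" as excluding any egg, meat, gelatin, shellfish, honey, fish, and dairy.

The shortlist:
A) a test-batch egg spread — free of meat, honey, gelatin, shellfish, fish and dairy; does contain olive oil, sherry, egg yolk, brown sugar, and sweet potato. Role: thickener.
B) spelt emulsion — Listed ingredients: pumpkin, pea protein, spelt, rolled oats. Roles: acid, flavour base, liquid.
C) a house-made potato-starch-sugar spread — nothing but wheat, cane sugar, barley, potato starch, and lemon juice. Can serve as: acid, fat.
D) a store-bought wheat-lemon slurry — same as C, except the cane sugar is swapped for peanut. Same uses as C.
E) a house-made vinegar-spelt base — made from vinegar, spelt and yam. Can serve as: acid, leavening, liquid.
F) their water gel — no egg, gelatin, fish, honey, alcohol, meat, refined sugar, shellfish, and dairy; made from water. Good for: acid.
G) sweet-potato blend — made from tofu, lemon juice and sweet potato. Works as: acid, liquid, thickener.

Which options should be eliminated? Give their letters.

A, C

A: not usable as an acid; has egg yolk, so not vegan (and 2 more) — no
B: rolled oats and spelt etc. — none of it excluded — valid
C: has cane sugar, so not no-added-sugar — out
D: no alcohol, no refined sugar — OK
E: only spelt, vinegar, and yam; none excluded — valid
F: works as an acid, no alcohol, vegan — keep
G: no refined sugar, vegan — valid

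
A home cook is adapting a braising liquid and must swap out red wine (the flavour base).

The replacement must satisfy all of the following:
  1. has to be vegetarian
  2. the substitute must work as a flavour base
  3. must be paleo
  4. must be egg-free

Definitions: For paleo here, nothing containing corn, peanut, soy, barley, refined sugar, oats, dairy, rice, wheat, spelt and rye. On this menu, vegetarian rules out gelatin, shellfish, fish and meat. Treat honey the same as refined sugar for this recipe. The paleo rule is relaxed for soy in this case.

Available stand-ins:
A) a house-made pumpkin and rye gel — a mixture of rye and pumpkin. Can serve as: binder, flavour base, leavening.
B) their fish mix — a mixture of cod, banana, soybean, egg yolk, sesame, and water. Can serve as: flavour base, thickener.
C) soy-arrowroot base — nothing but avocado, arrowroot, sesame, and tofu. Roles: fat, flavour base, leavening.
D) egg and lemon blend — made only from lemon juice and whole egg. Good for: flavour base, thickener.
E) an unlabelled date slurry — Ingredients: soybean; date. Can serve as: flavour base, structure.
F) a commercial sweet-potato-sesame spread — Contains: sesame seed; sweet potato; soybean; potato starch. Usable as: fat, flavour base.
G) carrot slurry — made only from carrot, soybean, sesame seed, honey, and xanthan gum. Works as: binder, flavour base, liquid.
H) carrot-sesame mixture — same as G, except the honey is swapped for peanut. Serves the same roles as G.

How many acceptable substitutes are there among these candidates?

A: has rye, so not paleo — reject
B: has cod, so not vegetarian; has egg yolk, so not egg-free — reject
C: soy is permitted under the paleo carve-out; nothing else excluded — valid
D: has whole egg, so not egg-free — reject
E: soy is permitted under the paleo carve-out; nothing else excluded — OK
F: soy is permitted under the paleo carve-out; nothing else excluded — keep
G: has honey, so not paleo — no
H: has peanut, so not paleo — reject

3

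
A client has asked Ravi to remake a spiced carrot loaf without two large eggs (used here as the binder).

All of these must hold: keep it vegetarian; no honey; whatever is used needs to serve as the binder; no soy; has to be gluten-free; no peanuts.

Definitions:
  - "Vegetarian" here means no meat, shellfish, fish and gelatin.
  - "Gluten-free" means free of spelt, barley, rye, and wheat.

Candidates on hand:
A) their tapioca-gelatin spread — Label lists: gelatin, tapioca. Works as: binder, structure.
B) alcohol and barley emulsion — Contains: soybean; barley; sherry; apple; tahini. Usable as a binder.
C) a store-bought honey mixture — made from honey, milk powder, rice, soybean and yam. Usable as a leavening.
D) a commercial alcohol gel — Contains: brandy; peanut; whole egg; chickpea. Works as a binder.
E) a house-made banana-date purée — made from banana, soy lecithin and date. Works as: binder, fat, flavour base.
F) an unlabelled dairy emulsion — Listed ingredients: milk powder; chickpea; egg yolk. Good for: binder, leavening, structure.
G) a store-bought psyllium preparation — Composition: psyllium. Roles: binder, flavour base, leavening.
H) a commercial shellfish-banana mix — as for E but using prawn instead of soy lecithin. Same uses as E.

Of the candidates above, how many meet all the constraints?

A: has gelatin, so not vegetarian — out
B: has barley, so not gluten-free; has soybean, so not soy-free — reject
C: not usable as a binder; has honey, so not honey-free (and 1 more) — out
D: has peanut, so not peanut-free — no
E: has soy lecithin, so not soy-free — out
F: every rule checks out — keep
G: every rule checks out — valid
H: has prawn, so not vegetarian — no

2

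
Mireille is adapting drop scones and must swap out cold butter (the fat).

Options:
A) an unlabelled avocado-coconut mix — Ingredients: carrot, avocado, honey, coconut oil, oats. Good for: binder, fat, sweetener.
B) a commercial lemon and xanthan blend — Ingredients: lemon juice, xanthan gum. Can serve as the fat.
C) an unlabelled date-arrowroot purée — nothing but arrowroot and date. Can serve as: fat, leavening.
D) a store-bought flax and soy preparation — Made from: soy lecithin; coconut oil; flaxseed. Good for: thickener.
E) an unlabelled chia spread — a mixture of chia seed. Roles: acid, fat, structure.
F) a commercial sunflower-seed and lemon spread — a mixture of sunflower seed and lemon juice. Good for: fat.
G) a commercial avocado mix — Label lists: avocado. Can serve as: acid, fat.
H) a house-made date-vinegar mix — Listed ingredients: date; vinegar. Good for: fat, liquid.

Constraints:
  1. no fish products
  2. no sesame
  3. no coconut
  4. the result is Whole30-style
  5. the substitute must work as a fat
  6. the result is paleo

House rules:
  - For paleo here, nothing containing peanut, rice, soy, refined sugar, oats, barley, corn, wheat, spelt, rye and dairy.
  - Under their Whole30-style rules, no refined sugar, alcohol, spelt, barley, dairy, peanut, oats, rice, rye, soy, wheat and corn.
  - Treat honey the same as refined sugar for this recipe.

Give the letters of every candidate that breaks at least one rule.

A: has honey, so not paleo; has honey, so not Whole30-style (and 1 more) — reject
B: works as a fat, no fish, no coconut — OK
C: no fish, no sesame — keep
D: not usable as a fat; has soy lecithin, so not paleo (and 2 more) — no
E: every rule checks out — valid
F: paleo, Whole30-style — OK
G: nothing on the exclusion list — keep
H: no coconut, paleo — valid

A, D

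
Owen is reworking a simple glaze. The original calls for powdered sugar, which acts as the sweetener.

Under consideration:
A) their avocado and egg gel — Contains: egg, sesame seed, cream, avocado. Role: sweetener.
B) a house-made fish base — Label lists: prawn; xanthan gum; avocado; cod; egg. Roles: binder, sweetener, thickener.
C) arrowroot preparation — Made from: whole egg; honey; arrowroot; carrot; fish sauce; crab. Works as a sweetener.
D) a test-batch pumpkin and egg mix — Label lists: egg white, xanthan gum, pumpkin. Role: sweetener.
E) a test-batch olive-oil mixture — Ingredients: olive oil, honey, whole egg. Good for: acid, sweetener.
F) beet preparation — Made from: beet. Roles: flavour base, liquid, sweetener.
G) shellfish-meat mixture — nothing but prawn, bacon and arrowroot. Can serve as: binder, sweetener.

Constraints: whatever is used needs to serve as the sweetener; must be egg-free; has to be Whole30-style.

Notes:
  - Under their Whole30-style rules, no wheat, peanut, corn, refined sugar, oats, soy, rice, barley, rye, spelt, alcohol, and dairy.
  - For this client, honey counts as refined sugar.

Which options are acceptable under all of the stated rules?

A: has cream, so not Whole30-style; has egg, so not egg-free — no
B: has egg, so not egg-free — out
C: has honey, so not Whole30-style; has whole egg, so not egg-free — out
D: has egg white, so not egg-free — reject
E: has honey, so not Whole30-style; has whole egg, so not egg-free — reject
F: works as a sweetener, Whole30-style, no egg — valid
G: only bacon, prawn and arrowroot; none excluded — OK

F, G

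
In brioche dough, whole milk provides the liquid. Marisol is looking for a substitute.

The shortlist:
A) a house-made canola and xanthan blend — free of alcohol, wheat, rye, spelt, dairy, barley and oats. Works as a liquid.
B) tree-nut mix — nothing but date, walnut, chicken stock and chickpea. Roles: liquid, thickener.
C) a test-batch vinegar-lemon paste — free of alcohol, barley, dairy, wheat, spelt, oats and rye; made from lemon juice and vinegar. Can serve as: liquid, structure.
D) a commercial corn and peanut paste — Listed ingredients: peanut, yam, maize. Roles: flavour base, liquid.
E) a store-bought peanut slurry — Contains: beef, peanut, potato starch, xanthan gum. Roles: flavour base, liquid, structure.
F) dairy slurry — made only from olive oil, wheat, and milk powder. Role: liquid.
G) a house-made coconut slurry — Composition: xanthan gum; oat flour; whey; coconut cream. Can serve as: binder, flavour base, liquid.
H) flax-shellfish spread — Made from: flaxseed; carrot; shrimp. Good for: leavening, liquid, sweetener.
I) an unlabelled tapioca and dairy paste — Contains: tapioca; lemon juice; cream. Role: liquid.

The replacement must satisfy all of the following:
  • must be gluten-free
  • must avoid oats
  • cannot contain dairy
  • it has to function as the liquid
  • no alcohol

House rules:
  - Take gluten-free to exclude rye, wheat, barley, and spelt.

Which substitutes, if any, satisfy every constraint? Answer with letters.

A: every rule checks out — keep
B: every rule checks out — keep
C: no alcohol, gluten-free — valid
D: only maize, peanut, and yam; none excluded — keep
E: beef and peanut etc. — none of it excluded — keep
F: has wheat, so not gluten-free; has milk powder, so not dairy-free — reject
G: has oat flour, so not oat-free; has whey, so not dairy-free — out
H: every rule checks out — OK
I: has cream, so not dairy-free — out

A, B, C, D, E, H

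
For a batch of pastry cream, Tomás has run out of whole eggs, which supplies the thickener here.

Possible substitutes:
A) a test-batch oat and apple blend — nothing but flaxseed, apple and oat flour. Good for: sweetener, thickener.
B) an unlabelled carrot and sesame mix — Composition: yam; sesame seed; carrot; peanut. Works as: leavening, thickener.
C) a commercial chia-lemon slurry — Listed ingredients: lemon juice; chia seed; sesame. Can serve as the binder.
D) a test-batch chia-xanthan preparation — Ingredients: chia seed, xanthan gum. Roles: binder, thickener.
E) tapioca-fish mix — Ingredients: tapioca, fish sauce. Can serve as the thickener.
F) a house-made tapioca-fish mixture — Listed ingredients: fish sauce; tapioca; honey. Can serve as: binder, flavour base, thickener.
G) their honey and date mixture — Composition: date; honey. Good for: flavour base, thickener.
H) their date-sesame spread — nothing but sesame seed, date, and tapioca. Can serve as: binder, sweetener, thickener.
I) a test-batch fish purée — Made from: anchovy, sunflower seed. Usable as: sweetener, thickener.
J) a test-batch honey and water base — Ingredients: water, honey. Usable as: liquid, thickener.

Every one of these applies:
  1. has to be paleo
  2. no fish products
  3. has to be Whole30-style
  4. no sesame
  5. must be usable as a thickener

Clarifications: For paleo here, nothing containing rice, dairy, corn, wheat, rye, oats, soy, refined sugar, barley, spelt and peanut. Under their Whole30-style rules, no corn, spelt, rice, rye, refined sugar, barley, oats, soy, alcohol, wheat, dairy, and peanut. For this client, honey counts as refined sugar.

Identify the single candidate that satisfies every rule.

D

A: has oat flour, so not paleo; has oat flour, so not Whole30-style — out
B: has peanut, so not paleo; has peanut, so not Whole30-style (and 1 more) — reject
C: not usable as a thickener; has sesame, so not sesame-free — reject
D: every rule checks out — OK
E: has fish sauce, so not fish-free — no
F: has honey, so not paleo; has honey, so not Whole30-style (and 1 more) — reject
G: has honey, so not paleo; has honey, so not Whole30-style — reject
H: has sesame seed, so not sesame-free — reject
I: has anchovy, so not fish-free — reject
J: has honey, so not paleo; has honey, so not Whole30-style — no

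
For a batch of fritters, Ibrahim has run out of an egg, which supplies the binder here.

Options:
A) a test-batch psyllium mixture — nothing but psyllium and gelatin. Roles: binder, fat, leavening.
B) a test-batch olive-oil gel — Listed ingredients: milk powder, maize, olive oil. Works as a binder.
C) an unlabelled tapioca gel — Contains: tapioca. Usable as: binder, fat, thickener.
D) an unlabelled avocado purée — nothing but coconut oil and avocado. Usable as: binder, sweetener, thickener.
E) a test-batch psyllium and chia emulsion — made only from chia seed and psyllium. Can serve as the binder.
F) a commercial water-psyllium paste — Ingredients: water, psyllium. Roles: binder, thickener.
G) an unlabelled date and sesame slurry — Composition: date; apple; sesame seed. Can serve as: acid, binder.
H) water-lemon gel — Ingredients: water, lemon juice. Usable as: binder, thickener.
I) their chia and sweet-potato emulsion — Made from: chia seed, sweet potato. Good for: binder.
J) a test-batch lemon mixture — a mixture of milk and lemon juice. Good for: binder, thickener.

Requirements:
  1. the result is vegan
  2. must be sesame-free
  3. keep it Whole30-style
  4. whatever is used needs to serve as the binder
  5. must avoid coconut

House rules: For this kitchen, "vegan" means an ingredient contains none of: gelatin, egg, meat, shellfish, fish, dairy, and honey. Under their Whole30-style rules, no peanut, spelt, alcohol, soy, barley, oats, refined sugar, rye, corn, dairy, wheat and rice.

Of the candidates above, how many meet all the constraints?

5

A: has gelatin, so not vegan — out
B: has milk powder, so not vegan; has maize, so not Whole30-style — no
C: Whole30-style, no coconut — OK
D: has coconut oil, so not coconut-free — no
E: only chia seed and psyllium; none excluded — keep
F: works as a binder, vegan, no coconut — OK
G: has sesame seed, so not sesame-free — reject
H: only water and lemon juice; none excluded — OK
I: nothing on the exclusion list — OK
J: has milk, so not vegan; has milk, so not Whole30-style — reject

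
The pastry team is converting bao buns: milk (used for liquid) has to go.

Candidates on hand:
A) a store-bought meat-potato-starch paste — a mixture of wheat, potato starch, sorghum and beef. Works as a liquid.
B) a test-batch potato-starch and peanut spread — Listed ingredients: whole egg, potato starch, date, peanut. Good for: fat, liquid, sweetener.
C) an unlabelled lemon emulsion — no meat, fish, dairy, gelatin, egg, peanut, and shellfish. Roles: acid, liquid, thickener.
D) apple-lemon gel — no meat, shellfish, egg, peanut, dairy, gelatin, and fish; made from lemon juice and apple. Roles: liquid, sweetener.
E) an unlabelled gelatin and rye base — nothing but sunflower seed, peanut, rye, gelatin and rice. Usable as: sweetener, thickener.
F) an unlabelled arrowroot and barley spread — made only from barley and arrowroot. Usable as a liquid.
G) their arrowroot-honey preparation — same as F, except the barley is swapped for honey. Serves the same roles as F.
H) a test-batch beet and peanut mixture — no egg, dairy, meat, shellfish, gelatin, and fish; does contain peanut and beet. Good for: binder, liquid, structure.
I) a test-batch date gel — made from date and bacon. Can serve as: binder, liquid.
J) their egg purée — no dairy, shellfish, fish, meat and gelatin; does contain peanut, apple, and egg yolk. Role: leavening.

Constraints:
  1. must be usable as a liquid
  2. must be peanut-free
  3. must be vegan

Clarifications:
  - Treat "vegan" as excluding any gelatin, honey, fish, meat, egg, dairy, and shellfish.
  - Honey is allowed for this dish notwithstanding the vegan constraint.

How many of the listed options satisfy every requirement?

A: has beef, so not vegan — reject
B: has whole egg, so not vegan; has peanut, so not peanut-free — no
C: no peanut, vegan — valid
D: works as a liquid, no peanut, vegan — OK
E: not usable as a liquid; has gelatin, so not vegan (and 1 more) — no
F: only barley and arrowroot; none excluded — keep
G: honey is permitted under the vegan carve-out; nothing else excluded — OK
H: has peanut, so not peanut-free — reject
I: has bacon, so not vegan — no
J: not usable as a liquid; has egg yolk, so not vegan (and 1 more) — out

4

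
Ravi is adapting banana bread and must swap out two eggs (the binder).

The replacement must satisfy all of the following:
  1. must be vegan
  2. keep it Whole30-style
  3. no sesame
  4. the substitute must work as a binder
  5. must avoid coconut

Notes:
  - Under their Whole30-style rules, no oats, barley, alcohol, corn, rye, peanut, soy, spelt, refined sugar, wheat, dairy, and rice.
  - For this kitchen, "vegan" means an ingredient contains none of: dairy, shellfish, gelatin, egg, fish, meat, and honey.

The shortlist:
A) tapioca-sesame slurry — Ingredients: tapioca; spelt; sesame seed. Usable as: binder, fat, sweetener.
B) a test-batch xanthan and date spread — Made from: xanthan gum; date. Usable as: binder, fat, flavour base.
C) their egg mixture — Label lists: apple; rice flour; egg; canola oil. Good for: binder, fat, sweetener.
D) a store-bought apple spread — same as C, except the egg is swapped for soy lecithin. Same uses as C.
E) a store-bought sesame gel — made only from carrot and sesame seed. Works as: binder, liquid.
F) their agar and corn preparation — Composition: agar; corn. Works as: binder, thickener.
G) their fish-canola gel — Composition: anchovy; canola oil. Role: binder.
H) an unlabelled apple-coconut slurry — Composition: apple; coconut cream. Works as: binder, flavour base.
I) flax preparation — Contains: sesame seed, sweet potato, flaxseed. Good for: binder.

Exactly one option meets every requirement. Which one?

A: has spelt, so not Whole30-style; has sesame seed, so not sesame-free — reject
B: all constraints satisfied — keep
C: has rice flour, so not Whole30-style; has egg, so not vegan — out
D: has rice flour, so not Whole30-style — no
E: has sesame seed, so not sesame-free — reject
F: has corn, so not Whole30-style — no
G: has anchovy, so not vegan — out
H: has coconut cream, so not coconut-free — no
I: has sesame seed, so not sesame-free — no

B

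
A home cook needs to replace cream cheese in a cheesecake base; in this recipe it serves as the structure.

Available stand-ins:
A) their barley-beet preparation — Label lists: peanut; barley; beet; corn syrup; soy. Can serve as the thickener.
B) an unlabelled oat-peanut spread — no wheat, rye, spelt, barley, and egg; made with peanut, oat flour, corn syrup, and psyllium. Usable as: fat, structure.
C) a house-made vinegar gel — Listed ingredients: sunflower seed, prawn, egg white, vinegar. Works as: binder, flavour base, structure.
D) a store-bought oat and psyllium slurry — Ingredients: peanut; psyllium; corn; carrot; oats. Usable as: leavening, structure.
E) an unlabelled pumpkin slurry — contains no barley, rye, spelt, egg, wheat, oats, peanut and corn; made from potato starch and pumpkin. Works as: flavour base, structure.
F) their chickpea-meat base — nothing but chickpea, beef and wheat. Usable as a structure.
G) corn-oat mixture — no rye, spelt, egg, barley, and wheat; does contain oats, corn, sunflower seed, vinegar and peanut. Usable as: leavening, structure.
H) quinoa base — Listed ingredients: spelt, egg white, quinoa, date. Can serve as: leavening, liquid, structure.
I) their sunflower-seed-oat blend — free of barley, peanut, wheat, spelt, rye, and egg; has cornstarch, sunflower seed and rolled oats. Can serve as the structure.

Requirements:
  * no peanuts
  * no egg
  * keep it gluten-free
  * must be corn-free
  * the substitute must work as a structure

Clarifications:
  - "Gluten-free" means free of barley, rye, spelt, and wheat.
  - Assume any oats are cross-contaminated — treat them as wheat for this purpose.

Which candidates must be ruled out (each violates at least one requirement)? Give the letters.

A, B, C, D, F, G, H, I

A: not usable as a structure; has barley, so not gluten-free (and 2 more) — reject
B: has oat flour, so not gluten-free; has peanut, so not peanut-free (and 1 more) — no
C: has egg white, so not egg-free — reject
D: has oats, so not gluten-free; has peanut, so not peanut-free (and 1 more) — out
E: gluten-free, no peanut — OK
F: has wheat, so not gluten-free — out
G: has oats, so not gluten-free; has peanut, so not peanut-free (and 1 more) — out
H: has spelt, so not gluten-free; has egg white, so not egg-free — reject
I: has rolled oats, so not gluten-free; has cornstarch, so not corn-free — reject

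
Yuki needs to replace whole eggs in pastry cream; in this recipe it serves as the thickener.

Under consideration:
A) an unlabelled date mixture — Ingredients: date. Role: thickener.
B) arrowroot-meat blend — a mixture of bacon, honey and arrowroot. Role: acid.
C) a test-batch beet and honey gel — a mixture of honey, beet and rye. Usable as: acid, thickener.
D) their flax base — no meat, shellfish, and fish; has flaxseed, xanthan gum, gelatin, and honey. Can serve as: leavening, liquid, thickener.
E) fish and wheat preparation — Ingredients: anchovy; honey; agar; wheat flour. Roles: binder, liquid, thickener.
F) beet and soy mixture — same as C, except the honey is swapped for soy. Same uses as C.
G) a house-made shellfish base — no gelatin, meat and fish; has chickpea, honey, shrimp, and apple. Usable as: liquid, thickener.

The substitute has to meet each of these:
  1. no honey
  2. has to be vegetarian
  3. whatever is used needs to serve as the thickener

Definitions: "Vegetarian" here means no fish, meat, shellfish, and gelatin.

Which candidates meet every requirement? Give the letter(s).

A, F

A: only date; none excluded — OK
B: not usable as a thickener; has bacon, so not vegetarian (and 1 more) — out
C: has honey, so not honey-free — reject
D: has gelatin, so not vegetarian; has honey, so not honey-free — out
E: has anchovy, so not vegetarian; has honey, so not honey-free — reject
F: works as a thickener, no honey, vegetarian — keep
G: has shrimp, so not vegetarian; has honey, so not honey-free — out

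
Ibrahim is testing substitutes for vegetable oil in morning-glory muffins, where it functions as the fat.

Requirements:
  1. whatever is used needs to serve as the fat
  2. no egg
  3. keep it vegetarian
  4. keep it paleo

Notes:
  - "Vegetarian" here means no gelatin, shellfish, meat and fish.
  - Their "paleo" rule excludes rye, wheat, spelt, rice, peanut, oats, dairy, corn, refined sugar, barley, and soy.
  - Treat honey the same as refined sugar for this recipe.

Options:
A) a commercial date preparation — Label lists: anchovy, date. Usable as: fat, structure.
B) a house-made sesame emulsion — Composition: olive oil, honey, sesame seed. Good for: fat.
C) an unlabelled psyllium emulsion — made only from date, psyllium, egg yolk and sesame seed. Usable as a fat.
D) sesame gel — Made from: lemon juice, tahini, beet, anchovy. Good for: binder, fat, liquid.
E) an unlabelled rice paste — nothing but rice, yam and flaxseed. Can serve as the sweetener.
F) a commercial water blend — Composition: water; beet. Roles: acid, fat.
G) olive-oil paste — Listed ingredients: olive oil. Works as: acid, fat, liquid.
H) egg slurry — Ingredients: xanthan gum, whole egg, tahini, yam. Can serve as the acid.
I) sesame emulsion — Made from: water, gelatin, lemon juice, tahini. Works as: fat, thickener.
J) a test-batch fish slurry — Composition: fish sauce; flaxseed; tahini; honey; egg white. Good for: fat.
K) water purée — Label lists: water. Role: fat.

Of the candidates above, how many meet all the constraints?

3

A: has anchovy, so not vegetarian — no
B: has honey, so not paleo — out
C: has egg yolk, so not egg-free — no
D: has anchovy, so not vegetarian — reject
E: not usable as a fat; has rice, so not paleo — no
F: vegetarian, paleo — valid
G: only olive oil; none excluded — keep
H: not usable as a fat; has whole egg, so not egg-free — out
I: has gelatin, so not vegetarian — no
J: has fish sauce, so not vegetarian; has honey, so not paleo (and 1 more) — out
K: all constraints satisfied — keep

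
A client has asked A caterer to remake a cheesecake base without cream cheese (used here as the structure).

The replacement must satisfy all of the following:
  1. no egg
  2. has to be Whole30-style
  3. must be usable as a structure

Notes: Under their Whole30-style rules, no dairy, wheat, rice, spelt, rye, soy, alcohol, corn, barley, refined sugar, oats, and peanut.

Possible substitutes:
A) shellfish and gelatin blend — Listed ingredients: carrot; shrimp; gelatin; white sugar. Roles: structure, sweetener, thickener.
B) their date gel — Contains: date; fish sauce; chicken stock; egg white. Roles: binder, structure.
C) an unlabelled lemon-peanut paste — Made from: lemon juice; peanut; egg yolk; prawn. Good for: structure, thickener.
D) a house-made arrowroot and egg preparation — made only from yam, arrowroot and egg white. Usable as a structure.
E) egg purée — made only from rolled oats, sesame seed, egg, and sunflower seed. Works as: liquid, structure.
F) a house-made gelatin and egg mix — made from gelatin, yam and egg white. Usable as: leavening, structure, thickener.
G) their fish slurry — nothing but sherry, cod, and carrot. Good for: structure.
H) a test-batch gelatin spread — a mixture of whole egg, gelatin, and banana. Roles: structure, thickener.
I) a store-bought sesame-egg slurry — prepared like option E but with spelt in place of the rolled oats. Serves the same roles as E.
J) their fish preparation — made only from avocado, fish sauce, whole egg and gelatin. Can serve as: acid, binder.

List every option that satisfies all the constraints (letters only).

none

A: has white sugar, so not Whole30-style — no
B: has egg white, so not egg-free — reject
C: has peanut, so not Whole30-style; has egg yolk, so not egg-free — no
D: has egg white, so not egg-free — no
E: has rolled oats, so not Whole30-style; has egg, so not egg-free — out
F: has egg white, so not egg-free — reject
G: has sherry, so not Whole30-style — reject
H: has whole egg, so not egg-free — no
I: has spelt, so not Whole30-style; has egg, so not egg-free — out
J: not usable as a structure; has whole egg, so not egg-free — no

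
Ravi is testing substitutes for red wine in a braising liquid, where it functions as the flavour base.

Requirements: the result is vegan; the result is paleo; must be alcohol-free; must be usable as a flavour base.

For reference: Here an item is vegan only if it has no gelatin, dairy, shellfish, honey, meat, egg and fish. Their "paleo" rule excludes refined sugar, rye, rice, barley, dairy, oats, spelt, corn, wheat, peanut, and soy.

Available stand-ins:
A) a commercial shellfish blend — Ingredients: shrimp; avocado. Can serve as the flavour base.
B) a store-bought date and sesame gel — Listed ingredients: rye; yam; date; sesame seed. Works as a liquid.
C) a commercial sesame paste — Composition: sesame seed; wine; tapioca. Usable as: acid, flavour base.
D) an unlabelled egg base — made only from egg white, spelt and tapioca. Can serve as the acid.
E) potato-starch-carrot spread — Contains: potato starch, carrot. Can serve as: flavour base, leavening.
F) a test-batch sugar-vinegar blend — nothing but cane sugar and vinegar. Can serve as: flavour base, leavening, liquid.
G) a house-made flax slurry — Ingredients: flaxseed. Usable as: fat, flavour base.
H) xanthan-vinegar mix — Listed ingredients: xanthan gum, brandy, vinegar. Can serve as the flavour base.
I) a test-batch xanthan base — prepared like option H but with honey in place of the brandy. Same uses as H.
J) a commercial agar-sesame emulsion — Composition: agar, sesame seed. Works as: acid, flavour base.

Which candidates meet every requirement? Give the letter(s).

E, G, J

A: has shrimp, so not vegan — out
B: not usable as a flavour base; has rye, so not paleo — out
C: has wine, so not alcohol-free — reject
D: not usable as a flavour base; has egg white, so not vegan (and 1 more) — reject
E: no alcohol, vegan — OK
F: has cane sugar, so not paleo — out
G: all constraints satisfied — keep
H: has brandy, so not alcohol-free — out
I: has honey, so not vegan — reject
J: vegan, no alcohol — OK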